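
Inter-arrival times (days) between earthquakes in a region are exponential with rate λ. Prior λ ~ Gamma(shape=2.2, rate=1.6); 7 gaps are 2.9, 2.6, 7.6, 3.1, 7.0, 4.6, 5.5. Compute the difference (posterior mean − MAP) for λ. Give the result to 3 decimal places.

Σ times = 33.3. Posterior: Gamma(shape = 2.2+7 = 9.2, rate = 1.6+33.3 = 34.9).
Mode = (α−1)/β = 8.2/34.9 = 0.235.
Mean = α/β = 9.2/34.9 = 0.264.
Difference = 0.264 − 0.235 = 0.029.
The mean is pulled above the mode by the posterior's right skew.

0.029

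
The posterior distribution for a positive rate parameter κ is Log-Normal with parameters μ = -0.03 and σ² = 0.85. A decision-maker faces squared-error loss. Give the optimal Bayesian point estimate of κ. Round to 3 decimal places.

Mode = exp(μ − σ²) = exp(-0.88) = 0.415.
Mean = exp(μ + σ²/2) = exp(0.395) = 1.484.
Squared-error loss ⇒ the optimal estimator is the posterior mean.

1.484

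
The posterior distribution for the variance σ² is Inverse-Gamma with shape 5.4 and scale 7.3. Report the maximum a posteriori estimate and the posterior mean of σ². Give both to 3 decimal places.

Mode = β/(α+1) = 7.3/6.4 = 1.141.
Mean = β/(α−1) = 7.3/4.4 = 1.659.
Right-skewed posterior ⇒ mode < mean.

σ²_MAP = 1.141, E[σ²|data] = 1.659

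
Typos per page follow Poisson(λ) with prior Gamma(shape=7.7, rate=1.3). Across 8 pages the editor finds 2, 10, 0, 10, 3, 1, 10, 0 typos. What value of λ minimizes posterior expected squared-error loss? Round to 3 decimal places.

4.699

Σ counts = 36. Posterior: Gamma(shape = 7.7+36 = 43.7, rate = 1.3+8 = 9.3).
Mode = (α−1)/β = 42.7/9.3 = 4.591.
Mean = α/β = 43.7/9.3 = 4.699.
Squared-error loss ⇒ the optimal estimator is the posterior mean.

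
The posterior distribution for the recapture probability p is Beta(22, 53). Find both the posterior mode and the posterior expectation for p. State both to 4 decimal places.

MAP = 0.2877; posterior mean = 0.2933

Mode = (22−1)/(22+53−2) = 21/73 = 0.2877.
Mean = 22/(22+53) = 22/75 = 0.2933.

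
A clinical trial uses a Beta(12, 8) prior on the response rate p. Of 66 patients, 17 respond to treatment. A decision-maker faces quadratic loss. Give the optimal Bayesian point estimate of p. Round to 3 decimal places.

0.337

Posterior: Beta(12+17, 8+49) = Beta(29, 57).
Mode = (29−1)/(29+57−2) = 28/84 = 0.333.
Mean = 29/(29+57) = 29/86 = 0.337.
Quadratic loss ⇒ the optimal estimator is the posterior mean.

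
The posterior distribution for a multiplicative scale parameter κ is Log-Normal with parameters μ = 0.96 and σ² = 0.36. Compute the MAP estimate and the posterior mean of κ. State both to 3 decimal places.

MAP = 1.822; posterior mean = 3.127

Mode = exp(μ − σ²) = exp(0.60) = 1.822.
Mean = exp(μ + σ²/2) = exp(1.140) = 3.127.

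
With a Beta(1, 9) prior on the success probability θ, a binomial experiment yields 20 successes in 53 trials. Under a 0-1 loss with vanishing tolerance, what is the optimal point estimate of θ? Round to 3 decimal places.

Posterior: Beta(1+20, 9+33) = Beta(21, 42).
Mode = (21−1)/(21+42−2) = 20/61 = 0.328.
Mean = 21/(21+42) = 21/63 = 0.333.
This is the posterior mode — the MAP estimate.

0.328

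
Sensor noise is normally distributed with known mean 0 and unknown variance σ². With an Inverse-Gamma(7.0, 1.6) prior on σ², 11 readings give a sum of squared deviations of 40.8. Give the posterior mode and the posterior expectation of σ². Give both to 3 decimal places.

Posterior: Inverse-Gamma(shape = 7.0+11/2 = 12.5, scale = 1.6+40.8/2 = 22.0).
Mode = β/(α+1) = 22.0/13.5 = 1.630.
Mean = β/(α−1) = 22.0/11.5 = 1.913.
The posterior is right-skewed, so the mean exceeds the mode.

MAP: 1.630. Posterior mean: 1.913.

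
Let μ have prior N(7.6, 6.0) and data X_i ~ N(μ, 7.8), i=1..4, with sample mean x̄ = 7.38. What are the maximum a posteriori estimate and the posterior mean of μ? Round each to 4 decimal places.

Posterior for μ is Normal. Precision-weighted mean: (1/6.0·7.6 + 4/7.8·7.38) / (1/6.0 + 4/7.8) = 7.4340.
A Normal posterior is symmetric, so mode = mean.

maximum a posteriori estimate = 7.4340, posterior mean = 7.4340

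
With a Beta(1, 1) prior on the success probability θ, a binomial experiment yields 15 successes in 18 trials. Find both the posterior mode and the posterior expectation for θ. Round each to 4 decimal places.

MAP: 0.8333. Posterior mean: 0.8000.

Posterior: Beta(1+15, 1+3) = Beta(16, 4).
Mode = (16−1)/(16+4−2) = 15/18 = 0.8333.
Mean = 16/(16+4) = 16/20 = 0.8000.
The posterior is left-skewed, so the mode exceeds the mean.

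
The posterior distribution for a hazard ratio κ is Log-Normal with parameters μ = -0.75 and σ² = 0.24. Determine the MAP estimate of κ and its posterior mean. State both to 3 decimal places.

MAP: 0.372. Posterior mean: 0.533.

Mode = exp(μ − σ²) = exp(-0.99) = 0.372.
Mean = exp(μ + σ²/2) = exp(-0.630) = 0.533.
Right-skewed posterior ⇒ mode < mean.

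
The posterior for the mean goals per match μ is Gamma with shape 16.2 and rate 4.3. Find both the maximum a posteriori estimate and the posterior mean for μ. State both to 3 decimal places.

Mode = (α−1)/β = 15.2/4.3 = 3.535.
Mean = α/β = 16.2/4.3 = 3.767.
The posterior is right-skewed, so the mean exceeds the mode.

μ_MAP = 3.535, E[μ|data] = 3.767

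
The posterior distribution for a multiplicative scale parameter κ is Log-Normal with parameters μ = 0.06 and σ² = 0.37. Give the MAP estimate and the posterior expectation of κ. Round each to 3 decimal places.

Mode = exp(μ − σ²) = exp(-0.31) = 0.733.
Mean = exp(μ + σ²/2) = exp(0.245) = 1.278.
Mean > mode: the posterior has a right tail.

κ_MAP = 0.733, E[κ|data] = 1.278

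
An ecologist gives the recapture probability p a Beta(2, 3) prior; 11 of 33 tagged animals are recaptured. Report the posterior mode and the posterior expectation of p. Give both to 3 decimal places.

Posterior: Beta(2+11, 3+22) = Beta(13, 25).
Mode = (13−1)/(13+25−2) = 12/36 = 0.333.
Mean = 13/(13+25) = 13/38 = 0.342.

p_MAP = 0.333, E[p|data] = 0.342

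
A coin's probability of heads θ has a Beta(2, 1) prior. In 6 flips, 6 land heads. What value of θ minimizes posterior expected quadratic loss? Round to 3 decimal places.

0.889

Posterior: Beta(2+6, 1+0) = Beta(8, 1).
Since β = 1 ≤ 1 and α > 1, the Beta density is monotone increasing on [0,1]; the mode is at 1.
Mean = 8/(8+1) = 0.889.
Quadratic loss ⇒ the optimal estimator is the posterior mean.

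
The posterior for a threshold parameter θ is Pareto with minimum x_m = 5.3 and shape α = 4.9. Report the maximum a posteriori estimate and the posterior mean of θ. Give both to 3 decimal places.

MAP = 5.300; posterior mean = 6.659

The Pareto density is strictly decreasing on [x_m, ∞), so the mode is x_m = 5.300.
Mean = α·x_m/(α−1) = 4.9·5.3/3.9 = 6.659.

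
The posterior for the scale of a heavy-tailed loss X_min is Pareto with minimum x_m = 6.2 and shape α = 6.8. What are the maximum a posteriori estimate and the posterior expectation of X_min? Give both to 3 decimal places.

The Pareto density is strictly decreasing on [x_m, ∞), so the mode is x_m = 6.200.
Mean = α·x_m/(α−1) = 6.8·6.2/5.8 = 7.269.
The posterior is right-skewed, so the mean exceeds the mode.

MAP = 6.200; posterior mean = 7.269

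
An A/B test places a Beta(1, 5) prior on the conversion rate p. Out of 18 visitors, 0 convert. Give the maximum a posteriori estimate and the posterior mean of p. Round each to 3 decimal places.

MAP = 0.000, posterior mean = 0.042

Posterior: Beta(1+0, 5+18) = Beta(1, 23).
Since α = 1 ≤ 1 and β > 1, the Beta density is monotone decreasing on [0,1]; the mode is at 0.
Mean = 1/(1+23) = 0.042.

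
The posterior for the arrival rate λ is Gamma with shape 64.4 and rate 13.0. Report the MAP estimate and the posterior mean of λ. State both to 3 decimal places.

Mode = (α−1)/β = 63.4/13.0 = 4.877.
Mean = α/β = 64.4/13.0 = 4.954.
Right-skewed posterior ⇒ mode < mean.

MAP: 4.877. Posterior mean: 4.954.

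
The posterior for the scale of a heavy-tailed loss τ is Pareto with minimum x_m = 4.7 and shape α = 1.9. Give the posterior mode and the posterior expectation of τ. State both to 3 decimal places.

The Pareto density is strictly decreasing on [x_m, ∞), so the mode is x_m = 4.700.
Mean = α·x_m/(α−1) = 1.9·4.7/0.9 = 9.922.

posterior mode = 4.700, posterior expectation = 9.922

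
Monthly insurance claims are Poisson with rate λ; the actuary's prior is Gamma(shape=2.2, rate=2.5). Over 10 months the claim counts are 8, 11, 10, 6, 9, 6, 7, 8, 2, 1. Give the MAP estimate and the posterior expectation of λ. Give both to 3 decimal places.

MAP = 5.536, posterior mean = 5.616

Σ counts = 68. Posterior: Gamma(shape = 2.2+68 = 70.2, rate = 2.5+10 = 12.5).
Mode = (α−1)/β = 69.2/12.5 = 5.536.
Mean = α/β = 70.2/12.5 = 5.616.
The posterior is right-skewed, so the mean exceeds the mode.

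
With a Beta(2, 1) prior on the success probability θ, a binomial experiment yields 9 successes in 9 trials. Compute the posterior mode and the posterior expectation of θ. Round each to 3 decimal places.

Posterior: Beta(2+9, 1+0) = Beta(11, 1).
Since β = 1 ≤ 1 and α > 1, the Beta density is monotone increasing on [0,1]; the mode is at 1.
Mean = 11/(11+1) = 0.917.

MAP = 1.000, posterior mean = 0.917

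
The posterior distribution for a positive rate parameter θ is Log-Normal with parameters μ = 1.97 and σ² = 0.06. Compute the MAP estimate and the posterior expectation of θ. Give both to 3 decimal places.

θ_MAP = 6.753, E[θ|data] = 7.389

Mode = exp(μ − σ²) = exp(1.91) = 6.753.
Mean = exp(μ + σ²/2) = exp(2.000) = 7.389.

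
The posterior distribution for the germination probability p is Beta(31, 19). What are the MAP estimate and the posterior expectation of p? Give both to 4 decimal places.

Mode = (31−1)/(31+19−2) = 30/48 = 0.6250.
Mean = 31/(31+19) = 31/50 = 0.6200.

MAP = 0.6250, posterior mean = 0.6200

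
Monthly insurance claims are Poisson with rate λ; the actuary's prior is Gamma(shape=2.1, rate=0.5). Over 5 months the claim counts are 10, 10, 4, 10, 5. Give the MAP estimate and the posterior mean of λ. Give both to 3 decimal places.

Σ counts = 39. Posterior: Gamma(shape = 2.1+39 = 41.1, rate = 0.5+5 = 5.5).
Mode = (α−1)/β = 40.1/5.5 = 7.291.
Mean = α/β = 41.1/5.5 = 7.473.
Right-skewed posterior ⇒ mode < mean.

MAP = 7.291; posterior mean = 7.473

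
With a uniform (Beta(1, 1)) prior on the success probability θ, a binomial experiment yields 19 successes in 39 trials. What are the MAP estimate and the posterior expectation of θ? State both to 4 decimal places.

MAP = 0.4872, posterior mean = 0.4878

Posterior: Beta(1+19, 1+20) = Beta(20, 21).
Mode = (20−1)/(20+21−2) = 19/39 = 0.4872.
With a flat prior the MAP equals the MLE, 19/39.
Mean = 20/(20+21) = 20/41 = 0.4878.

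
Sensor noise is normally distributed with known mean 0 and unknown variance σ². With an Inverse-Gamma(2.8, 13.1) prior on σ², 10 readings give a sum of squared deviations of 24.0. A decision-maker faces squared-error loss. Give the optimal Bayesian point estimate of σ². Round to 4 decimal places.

Posterior: Inverse-Gamma(shape = 2.8+10/2 = 7.8, scale = 13.1+24.0/2 = 25.1).
Mode = β/(α+1) = 25.1/8.8 = 2.8523.
Mean = β/(α−1) = 25.1/6.8 = 3.6912.
Squared-error loss ⇒ the optimal estimator is the posterior mean.

3.6912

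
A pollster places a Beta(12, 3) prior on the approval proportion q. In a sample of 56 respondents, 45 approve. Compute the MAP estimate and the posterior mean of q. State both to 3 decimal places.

MAP estimate = 0.812, posterior mean = 0.803

Posterior: Beta(12+45, 3+11) = Beta(57, 14).
Mode = (57−1)/(57+14−2) = 56/69 = 0.812.
Mean = 57/(57+14) = 57/71 = 0.803.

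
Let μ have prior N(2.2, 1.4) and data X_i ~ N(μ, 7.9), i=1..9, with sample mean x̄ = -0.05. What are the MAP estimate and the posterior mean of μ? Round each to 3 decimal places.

MAP = 0.817, posterior mean = 0.817

Posterior for μ is Normal. Precision-weighted mean: (1/1.4·2.2 + 9/7.9·-0.05) / (1/1.4 + 9/7.9) = 0.817.
A Normal posterior is symmetric, so mode = mean.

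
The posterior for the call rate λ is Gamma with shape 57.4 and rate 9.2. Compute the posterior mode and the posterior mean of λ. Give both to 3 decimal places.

λ_MAP = 6.130, E[λ|data] = 6.239

Mode = (α−1)/β = 56.4/9.2 = 6.130.
Mean = α/β = 57.4/9.2 = 6.239.
Right-skewed posterior ⇒ mode < mean.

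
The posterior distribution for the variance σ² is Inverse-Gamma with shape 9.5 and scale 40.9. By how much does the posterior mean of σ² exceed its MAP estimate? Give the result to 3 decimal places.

0.917

Mode = β/(α+1) = 40.9/10.5 = 3.895.
Mean = β/(α−1) = 40.9/8.5 = 4.812.
Difference = 4.812 − 3.895 = 0.917.
Right-skewed posterior ⇒ mode < mean.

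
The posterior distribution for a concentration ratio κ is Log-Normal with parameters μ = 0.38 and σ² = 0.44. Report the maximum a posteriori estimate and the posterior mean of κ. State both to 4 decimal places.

Mode = exp(μ − σ²) = exp(-0.06) = 0.9418.
Mean = exp(μ + σ²/2) = exp(0.600) = 1.8221.
Right-skewed posterior ⇒ mode < mean.

MAP = 0.9418; posterior mean = 1.8221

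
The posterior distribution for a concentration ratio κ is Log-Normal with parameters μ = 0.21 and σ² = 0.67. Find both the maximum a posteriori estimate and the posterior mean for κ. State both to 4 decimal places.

Mode = exp(μ − σ²) = exp(-0.46) = 0.6313.
Mean = exp(μ + σ²/2) = exp(0.545) = 1.7246.

MAP = 0.6313, posterior mean = 1.7246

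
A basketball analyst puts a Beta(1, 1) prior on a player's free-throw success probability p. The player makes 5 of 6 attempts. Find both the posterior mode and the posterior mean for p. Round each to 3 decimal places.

Posterior: Beta(1+5, 1+1) = Beta(6, 2).
Mode = (6−1)/(6+2−2) = 5/6 = 0.833.
With a flat prior the MAP equals the MLE, 5/6.
Mean = 6/(6+2) = 6/8 = 0.750.

MAP: 0.833. Posterior mean: 0.750.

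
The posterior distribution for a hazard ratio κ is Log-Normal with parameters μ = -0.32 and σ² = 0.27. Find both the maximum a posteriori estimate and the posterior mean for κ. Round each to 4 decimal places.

Mode = exp(μ − σ²) = exp(-0.59) = 0.5543.
Mean = exp(μ + σ²/2) = exp(-0.185) = 0.8311.
The mean is pulled above the mode by the posterior's right skew.

MAP = 0.5543; posterior mean = 0.8311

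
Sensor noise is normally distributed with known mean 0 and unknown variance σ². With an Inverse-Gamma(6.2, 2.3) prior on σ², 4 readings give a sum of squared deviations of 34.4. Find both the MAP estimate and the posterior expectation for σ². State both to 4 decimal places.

MAP = 2.1196; posterior mean = 2.7083

Posterior: Inverse-Gamma(shape = 6.2+4/2 = 8.2, scale = 2.3+34.4/2 = 19.5).
Mode = β/(α+1) = 19.5/9.2 = 2.1196.
Mean = β/(α−1) = 19.5/7.2 = 2.7083.
The posterior is right-skewed, so the mean exceeds the mode.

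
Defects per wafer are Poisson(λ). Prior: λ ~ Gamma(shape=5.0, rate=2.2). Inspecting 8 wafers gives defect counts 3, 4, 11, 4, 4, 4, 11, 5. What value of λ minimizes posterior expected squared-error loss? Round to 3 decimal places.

Σ counts = 46. Posterior: Gamma(shape = 5.0+46 = 51.0, rate = 2.2+8 = 10.2).
Mode = (α−1)/β = 50.0/10.2 = 4.902.
Mean = α/β = 51.0/10.2 = 5.000.
Squared-error loss ⇒ the optimal estimator is the posterior mean.

5.000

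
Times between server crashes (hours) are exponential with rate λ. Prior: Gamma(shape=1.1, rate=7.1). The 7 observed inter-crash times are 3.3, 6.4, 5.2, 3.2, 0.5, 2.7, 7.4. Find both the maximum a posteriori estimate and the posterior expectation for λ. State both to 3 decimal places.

Σ times = 28.7. Posterior: Gamma(shape = 1.1+7 = 8.1, rate = 7.1+28.7 = 35.8).
Mode = (α−1)/β = 7.1/35.8 = 0.198.
Mean = α/β = 8.1/35.8 = 0.226.
The mean is pulled above the mode by the posterior's right skew.

λ_MAP = 0.198, E[λ|data] = 0.226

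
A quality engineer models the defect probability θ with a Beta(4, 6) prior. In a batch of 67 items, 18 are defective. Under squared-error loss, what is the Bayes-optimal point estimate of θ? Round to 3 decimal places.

Posterior: Beta(4+18, 6+49) = Beta(22, 55).
Mode = (22−1)/(22+55−2) = 21/75 = 0.280.
Mean = 22/(22+55) = 22/77 = 0.286.
Squared-error loss ⇒ the optimal estimator is the posterior mean.

0.286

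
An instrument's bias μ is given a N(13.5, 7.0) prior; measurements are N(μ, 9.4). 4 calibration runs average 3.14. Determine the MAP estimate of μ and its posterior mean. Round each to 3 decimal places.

Posterior for μ is Normal. Precision-weighted mean: (1/7.0·13.5 + 4/9.4·3.14) / (1/7.0 + 4/9.4) = 5.744.
A Normal posterior is symmetric, so mode = mean.

MAP estimate = 5.744, posterior mean = 5.744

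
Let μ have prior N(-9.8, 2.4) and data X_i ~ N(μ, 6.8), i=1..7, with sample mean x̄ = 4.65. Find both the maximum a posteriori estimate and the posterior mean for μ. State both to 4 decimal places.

Posterior for μ is Normal. Precision-weighted mean: (1/2.4·-9.8 + 7/6.8·4.65) / (1/2.4 + 7/6.8) = 0.4864.
A Normal posterior is symmetric, so mode = mean.

MAP = 0.4864, posterior mean = 0.4864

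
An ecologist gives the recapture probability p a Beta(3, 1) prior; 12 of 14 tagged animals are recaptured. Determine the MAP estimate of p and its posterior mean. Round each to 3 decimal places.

Posterior: Beta(3+12, 1+2) = Beta(15, 3).
Mode = (15−1)/(15+3−2) = 14/16 = 0.875.
Mean = 15/(15+3) = 15/18 = 0.833.

p_MAP = 0.875, E[p|data] = 0.833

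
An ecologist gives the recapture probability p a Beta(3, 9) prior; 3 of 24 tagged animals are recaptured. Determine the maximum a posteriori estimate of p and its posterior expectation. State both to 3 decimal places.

Posterior: Beta(3+3, 9+21) = Beta(6, 30).
Mode = (6−1)/(6+30−2) = 5/34 = 0.147.
Mean = 6/(6+30) = 6/36 = 0.167.
The posterior is right-skewed, so the mean exceeds the mode.

MAP = 0.147; posterior mean = 0.167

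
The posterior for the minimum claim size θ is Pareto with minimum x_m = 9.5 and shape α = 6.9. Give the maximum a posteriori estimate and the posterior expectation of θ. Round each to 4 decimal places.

The Pareto density is strictly decreasing on [x_m, ∞), so the mode is x_m = 9.5000.
Mean = α·x_m/(α−1) = 6.9·9.5/5.9 = 11.1102.

θ_MAP = 9.5000, E[θ|data] = 11.1102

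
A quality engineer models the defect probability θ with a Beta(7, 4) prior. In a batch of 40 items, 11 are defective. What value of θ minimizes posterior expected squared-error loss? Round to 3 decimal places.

0.353

Posterior: Beta(7+11, 4+29) = Beta(18, 33).
Mode = (18−1)/(18+33−2) = 17/49 = 0.347.
Mean = 18/(18+33) = 18/51 = 0.353.
Squared-error loss ⇒ the optimal estimator is the posterior mean.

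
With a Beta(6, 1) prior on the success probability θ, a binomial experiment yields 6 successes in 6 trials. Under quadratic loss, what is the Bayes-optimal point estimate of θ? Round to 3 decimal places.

Posterior: Beta(6+6, 1+0) = Beta(12, 1).
Since β = 1 ≤ 1 and α > 1, the Beta density is monotone increasing on [0,1]; the mode is at 1.
Mean = 12/(12+1) = 0.923.
Quadratic loss ⇒ the optimal estimator is the posterior mean.

0.923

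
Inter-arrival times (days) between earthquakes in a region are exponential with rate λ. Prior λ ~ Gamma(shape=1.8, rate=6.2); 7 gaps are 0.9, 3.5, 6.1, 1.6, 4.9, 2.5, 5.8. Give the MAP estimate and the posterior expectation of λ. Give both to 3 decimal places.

MAP = 0.248; posterior mean = 0.279

Σ times = 25.3. Posterior: Gamma(shape = 1.8+7 = 8.8, rate = 6.2+25.3 = 31.5).
Mode = (α−1)/β = 7.8/31.5 = 0.248.
Mean = α/β = 8.8/31.5 = 0.279.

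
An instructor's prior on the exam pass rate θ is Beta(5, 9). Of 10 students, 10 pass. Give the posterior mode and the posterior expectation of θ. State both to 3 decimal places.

MAP: 0.636. Posterior mean: 0.625.

Posterior: Beta(5+10, 9+0) = Beta(15, 9).
Mode = (15−1)/(15+9−2) = 14/22 = 0.636.
Mean = 15/(15+9) = 15/24 = 0.625.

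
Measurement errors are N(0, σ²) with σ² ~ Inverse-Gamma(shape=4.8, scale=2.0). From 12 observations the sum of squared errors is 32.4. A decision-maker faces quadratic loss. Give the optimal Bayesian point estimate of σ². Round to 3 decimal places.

1.857

Posterior: Inverse-Gamma(shape = 4.8+12/2 = 10.8, scale = 2.0+32.4/2 = 18.2).
Mode = β/(α+1) = 18.2/11.8 = 1.542.
Mean = β/(α−1) = 18.2/9.8 = 1.857.
Quadratic loss ⇒ the optimal estimator is the posterior mean.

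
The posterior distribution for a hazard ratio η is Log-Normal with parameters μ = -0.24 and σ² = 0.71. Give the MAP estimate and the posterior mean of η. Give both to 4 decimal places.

MAP: 0.3867. Posterior mean: 1.1219.

Mode = exp(μ − σ²) = exp(-0.95) = 0.3867.
Mean = exp(μ + σ²/2) = exp(0.115) = 1.1219.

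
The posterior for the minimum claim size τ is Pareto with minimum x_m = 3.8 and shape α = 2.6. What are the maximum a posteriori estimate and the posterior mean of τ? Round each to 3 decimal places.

The Pareto density is strictly decreasing on [x_m, ∞), so the mode is x_m = 3.800.
Mean = α·x_m/(α−1) = 2.6·3.8/1.6 = 6.175.

MAP = 3.800, posterior mean = 6.175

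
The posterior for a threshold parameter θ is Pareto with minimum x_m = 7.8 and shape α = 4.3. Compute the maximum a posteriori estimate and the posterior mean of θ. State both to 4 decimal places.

The Pareto density is strictly decreasing on [x_m, ∞), so the mode is x_m = 7.8000.
Mean = α·x_m/(α−1) = 4.3·7.8/3.3 = 10.1636.

MAP: 7.8000. Posterior mean: 10.1636.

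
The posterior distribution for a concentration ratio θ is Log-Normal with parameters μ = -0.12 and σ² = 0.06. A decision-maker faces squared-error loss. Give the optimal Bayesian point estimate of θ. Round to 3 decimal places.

0.914

Mode = exp(μ − σ²) = exp(-0.18) = 0.835.
Mean = exp(μ + σ²/2) = exp(-0.090) = 0.914.
Squared-error loss ⇒ the optimal estimator is the posterior mean.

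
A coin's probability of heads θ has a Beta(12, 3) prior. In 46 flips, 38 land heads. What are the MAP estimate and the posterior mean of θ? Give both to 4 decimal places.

θ_MAP = 0.8305, E[θ|data] = 0.8197

Posterior: Beta(12+38, 3+8) = Beta(50, 11).
Mode = (50−1)/(50+11−2) = 49/59 = 0.8305.
Mean = 50/(50+11) = 50/61 = 0.8197.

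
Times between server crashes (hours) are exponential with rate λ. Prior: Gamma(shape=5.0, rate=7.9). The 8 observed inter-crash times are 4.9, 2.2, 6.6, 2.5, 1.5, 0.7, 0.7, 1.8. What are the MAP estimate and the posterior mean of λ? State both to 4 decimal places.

MAP: 0.4167. Posterior mean: 0.4514.

Σ times = 20.9. Posterior: Gamma(shape = 5.0+8 = 13.0, rate = 7.9+20.9 = 28.8).
Mode = (α−1)/β = 12.0/28.8 = 0.4167.
Mean = α/β = 13.0/28.8 = 0.4514.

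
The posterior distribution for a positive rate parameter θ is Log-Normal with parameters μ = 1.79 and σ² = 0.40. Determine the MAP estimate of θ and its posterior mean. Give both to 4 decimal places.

MAP estimate = 4.0149, posterior mean = 7.3155

Mode = exp(μ − σ²) = exp(1.39) = 4.0149.
Mean = exp(μ + σ²/2) = exp(1.990) = 7.3155.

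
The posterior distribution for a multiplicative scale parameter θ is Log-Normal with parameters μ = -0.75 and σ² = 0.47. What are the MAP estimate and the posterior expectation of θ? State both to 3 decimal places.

Mode = exp(μ − σ²) = exp(-1.22) = 0.295.
Mean = exp(μ + σ²/2) = exp(-0.515) = 0.598.
Mean > mode: the posterior has a right tail.

MAP = 0.295, posterior mean = 0.598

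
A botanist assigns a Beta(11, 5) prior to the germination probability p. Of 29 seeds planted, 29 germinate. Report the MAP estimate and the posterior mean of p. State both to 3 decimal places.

MAP = 0.907; posterior mean = 0.889

Posterior: Beta(11+29, 5+0) = Beta(40, 5).
Mode = (40−1)/(40+5−2) = 39/43 = 0.907.
Mean = 40/(40+5) = 40/45 = 0.889.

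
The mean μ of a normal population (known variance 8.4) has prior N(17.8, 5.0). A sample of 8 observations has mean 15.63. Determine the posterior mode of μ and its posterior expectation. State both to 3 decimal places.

Posterior for μ is Normal. Precision-weighted mean: (1/5.0·17.8 + 8/8.4·15.63) / (1/5.0 + 8/8.4) = 16.007.
A Normal posterior is symmetric, so mode = mean.

μ_MAP = 16.007, E[μ|data] = 16.007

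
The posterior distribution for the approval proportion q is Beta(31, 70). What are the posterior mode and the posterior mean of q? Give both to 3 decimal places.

Mode = (31−1)/(31+70−2) = 30/99 = 0.303.
Mean = 31/(31+70) = 31/101 = 0.307.
The mean is pulled above the mode by the posterior's right skew.

MAP = 0.303, posterior mean = 0.307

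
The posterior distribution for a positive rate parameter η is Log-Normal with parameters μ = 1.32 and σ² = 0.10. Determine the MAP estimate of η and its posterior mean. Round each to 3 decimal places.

MAP: 3.387. Posterior mean: 3.935.

Mode = exp(μ − σ²) = exp(1.22) = 3.387.
Mean = exp(μ + σ²/2) = exp(1.370) = 3.935.
Right-skewed posterior ⇒ mode < mean.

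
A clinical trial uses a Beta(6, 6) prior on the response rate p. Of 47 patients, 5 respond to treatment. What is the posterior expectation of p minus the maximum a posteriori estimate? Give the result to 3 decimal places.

0.011

Posterior: Beta(6+5, 6+42) = Beta(11, 48).
Mode = (11−1)/(11+48−2) = 10/57 = 0.175.
Mean = 11/(11+48) = 11/59 = 0.186.
Difference = 0.186 − 0.175 = 0.011.
The posterior is right-skewed, so the mean exceeds the mode.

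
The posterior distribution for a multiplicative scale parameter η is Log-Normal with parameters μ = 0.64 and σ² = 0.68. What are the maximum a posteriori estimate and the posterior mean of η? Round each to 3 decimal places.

MAP = 0.961, posterior mean = 2.664

Mode = exp(μ − σ²) = exp(-0.04) = 0.961.
Mean = exp(μ + σ²/2) = exp(0.980) = 2.664.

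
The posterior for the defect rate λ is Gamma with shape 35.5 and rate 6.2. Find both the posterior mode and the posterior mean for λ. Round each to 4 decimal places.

MAP = 5.5645, posterior mean = 5.7258

Mode = (α−1)/β = 34.5/6.2 = 5.5645.
Mean = α/β = 35.5/6.2 = 5.7258.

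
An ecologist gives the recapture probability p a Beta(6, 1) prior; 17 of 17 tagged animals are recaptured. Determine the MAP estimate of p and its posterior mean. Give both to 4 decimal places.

p_MAP = 1.0000, E[p|data] = 0.9583

Posterior: Beta(6+17, 1+0) = Beta(23, 1).
Since β = 1 ≤ 1 and α > 1, the Beta density is monotone increasing on [0,1]; the mode is at 1.
Mean = 23/(23+1) = 0.9583.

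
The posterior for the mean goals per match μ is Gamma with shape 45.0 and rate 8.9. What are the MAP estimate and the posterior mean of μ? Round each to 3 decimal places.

Mode = (α−1)/β = 44.0/8.9 = 4.944.
Mean = α/β = 45.0/8.9 = 5.056.

MAP = 4.944; posterior mean = 5.056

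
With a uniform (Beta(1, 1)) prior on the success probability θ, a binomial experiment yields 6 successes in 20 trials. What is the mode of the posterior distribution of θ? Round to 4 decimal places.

Posterior: Beta(1+6, 1+14) = Beta(7, 15).
Mode = (7−1)/(7+15−2) = 6/20 = 0.3000.
With a flat prior the MAP equals the MLE, 6/20.
Mean = 7/(7+15) = 7/22 = 0.3182.
This is the posterior mode — the MAP estimate.

0.3000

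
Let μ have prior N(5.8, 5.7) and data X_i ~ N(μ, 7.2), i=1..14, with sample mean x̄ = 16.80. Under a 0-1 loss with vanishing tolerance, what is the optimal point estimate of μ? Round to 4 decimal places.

Posterior for μ is Normal. Precision-weighted mean: (1/5.7·5.8 + 14/7.2·16.80) / (1/5.7 + 14/7.2) = 15.8897.
A Normal posterior is symmetric, so mode = mean.
This is the posterior mode — the MAP estimate.

15.8897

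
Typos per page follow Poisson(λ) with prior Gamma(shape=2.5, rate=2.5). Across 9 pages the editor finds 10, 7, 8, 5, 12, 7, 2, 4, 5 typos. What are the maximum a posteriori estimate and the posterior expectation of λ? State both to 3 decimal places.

Σ counts = 60. Posterior: Gamma(shape = 2.5+60 = 62.5, rate = 2.5+9 = 11.5).
Mode = (α−1)/β = 61.5/11.5 = 5.348.
Mean = α/β = 62.5/11.5 = 5.435.

λ_MAP = 5.348, E[λ|data] = 5.435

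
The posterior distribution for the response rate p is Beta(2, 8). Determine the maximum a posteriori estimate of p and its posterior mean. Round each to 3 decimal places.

MAP: 0.125. Posterior mean: 0.200.

Mode = (2−1)/(2+8−2) = 1/8 = 0.125.
Mean = 2/(2+8) = 2/10 = 0.200.
The mean is pulled above the mode by the posterior's right skew.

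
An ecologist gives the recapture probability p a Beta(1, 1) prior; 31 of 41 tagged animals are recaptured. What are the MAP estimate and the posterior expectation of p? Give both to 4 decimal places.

MAP: 0.7561. Posterior mean: 0.7442.

Posterior: Beta(1+31, 1+10) = Beta(32, 11).
Mode = (32−1)/(32+11−2) = 31/41 = 0.7561.
With a flat prior the MAP equals the MLE, 31/41.
Mean = 32/(32+11) = 32/43 = 0.7442.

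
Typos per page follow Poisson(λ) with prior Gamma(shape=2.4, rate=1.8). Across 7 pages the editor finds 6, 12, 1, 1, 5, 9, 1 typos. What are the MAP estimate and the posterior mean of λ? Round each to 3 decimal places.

Σ counts = 35. Posterior: Gamma(shape = 2.4+35 = 37.4, rate = 1.8+7 = 8.8).
Mode = (α−1)/β = 36.4/8.8 = 4.136.
Mean = α/β = 37.4/8.8 = 4.250.
The posterior is right-skewed, so the mean exceeds the mode.

MAP: 4.136. Posterior mean: 4.250.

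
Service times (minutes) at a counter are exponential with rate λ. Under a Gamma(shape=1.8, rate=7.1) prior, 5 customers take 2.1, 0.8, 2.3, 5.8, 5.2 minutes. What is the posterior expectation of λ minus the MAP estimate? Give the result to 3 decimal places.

Σ times = 16.2. Posterior: Gamma(shape = 1.8+5 = 6.8, rate = 7.1+16.2 = 23.3).
Mode = (α−1)/β = 5.8/23.3 = 0.249.
Mean = α/β = 6.8/23.3 = 0.292.
Difference = 0.292 − 0.249 = 0.043.
The posterior is right-skewed, so the mean exceeds the mode.

0.043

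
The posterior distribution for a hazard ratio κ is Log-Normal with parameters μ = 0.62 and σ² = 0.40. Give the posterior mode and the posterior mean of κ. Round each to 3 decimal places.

Mode = exp(μ − σ²) = exp(0.22) = 1.246.
Mean = exp(μ + σ²/2) = exp(0.820) = 2.270.

MAP = 1.246, posterior mean = 2.270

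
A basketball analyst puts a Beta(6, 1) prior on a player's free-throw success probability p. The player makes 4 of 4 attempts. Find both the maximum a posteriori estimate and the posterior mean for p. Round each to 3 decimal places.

Posterior: Beta(6+4, 1+0) = Beta(10, 1).
Since β = 1 ≤ 1 and α > 1, the Beta density is monotone increasing on [0,1]; the mode is at 1.
Mean = 10/(10+1) = 0.909.
Mode > mean: the posterior has a left tail.

MAP = 1.000, posterior mean = 0.909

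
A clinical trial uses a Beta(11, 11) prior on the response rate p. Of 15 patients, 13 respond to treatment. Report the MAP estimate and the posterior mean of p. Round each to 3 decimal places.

Posterior: Beta(11+13, 11+2) = Beta(24, 13).
Mode = (24−1)/(24+13−2) = 23/35 = 0.657.
Mean = 24/(24+13) = 24/37 = 0.649.

MAP = 0.657, posterior mean = 0.649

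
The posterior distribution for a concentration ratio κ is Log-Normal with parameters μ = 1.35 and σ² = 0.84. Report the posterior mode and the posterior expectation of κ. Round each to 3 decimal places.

κ_MAP = 1.665, E[κ|data] = 5.871

Mode = exp(μ − σ²) = exp(0.51) = 1.665.
Mean = exp(μ + σ²/2) = exp(1.770) = 5.871.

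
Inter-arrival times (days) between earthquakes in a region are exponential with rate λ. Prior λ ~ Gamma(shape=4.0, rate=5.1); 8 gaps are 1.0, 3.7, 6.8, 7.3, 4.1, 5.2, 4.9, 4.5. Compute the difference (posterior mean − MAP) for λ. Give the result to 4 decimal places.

0.0235

Σ times = 37.5. Posterior: Gamma(shape = 4.0+8 = 12.0, rate = 5.1+37.5 = 42.6).
Mode = (α−1)/β = 11.0/42.6 = 0.2582.
Mean = α/β = 12.0/42.6 = 0.2817.
Difference = 0.2817 − 0.2582 = 0.0235.
The posterior is right-skewed, so the mean exceeds the mode.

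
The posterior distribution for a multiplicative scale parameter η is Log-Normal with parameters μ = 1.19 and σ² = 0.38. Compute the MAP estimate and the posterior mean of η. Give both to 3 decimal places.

Mode = exp(μ − σ²) = exp(0.81) = 2.248.
Mean = exp(μ + σ²/2) = exp(1.380) = 3.975.

η_MAP = 2.248, E[η|data] = 3.975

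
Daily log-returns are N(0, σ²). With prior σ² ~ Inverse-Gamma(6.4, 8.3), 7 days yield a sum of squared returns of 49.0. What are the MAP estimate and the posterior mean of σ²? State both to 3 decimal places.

Posterior: Inverse-Gamma(shape = 6.4+7/2 = 9.9, scale = 8.3+49.0/2 = 32.8).
Mode = β/(α+1) = 32.8/10.9 = 3.009.
Mean = β/(α−1) = 32.8/8.9 = 3.685.

MAP = 3.009, posterior mean = 3.685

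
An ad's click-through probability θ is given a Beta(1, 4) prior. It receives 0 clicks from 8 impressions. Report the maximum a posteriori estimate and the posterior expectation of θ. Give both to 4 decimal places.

Posterior: Beta(1+0, 4+8) = Beta(1, 12).
Since α = 1 ≤ 1 and β > 1, the Beta density is monotone decreasing on [0,1]; the mode is at 0.
Mean = 1/(1+12) = 0.0769.
Right-skewed posterior ⇒ mode < mean.

MAP = 0.0000; posterior mean = 0.0769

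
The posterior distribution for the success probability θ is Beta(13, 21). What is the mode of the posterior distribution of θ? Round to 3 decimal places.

Mode = (13−1)/(13+21−2) = 12/32 = 0.375.
Mean = 13/(13+21) = 13/34 = 0.382.
This is the posterior mode — the MAP estimate.

0.375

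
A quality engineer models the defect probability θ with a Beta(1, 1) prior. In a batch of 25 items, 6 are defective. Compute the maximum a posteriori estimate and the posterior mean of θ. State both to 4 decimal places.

MAP = 0.2400; posterior mean = 0.2593

Posterior: Beta(1+6, 1+19) = Beta(7, 20).
Mode = (7−1)/(7+20−2) = 6/25 = 0.2400.
Mean = 7/(7+20) = 7/27 = 0.2593.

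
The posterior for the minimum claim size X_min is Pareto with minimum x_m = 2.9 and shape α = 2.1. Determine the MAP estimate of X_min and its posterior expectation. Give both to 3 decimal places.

The Pareto density is strictly decreasing on [x_m, ∞), so the mode is x_m = 2.900.
Mean = α·x_m/(α−1) = 2.1·2.9/1.1 = 5.536.
The mean is pulled above the mode by the posterior's right skew.

MAP estimate = 2.900, posterior expectation = 5.536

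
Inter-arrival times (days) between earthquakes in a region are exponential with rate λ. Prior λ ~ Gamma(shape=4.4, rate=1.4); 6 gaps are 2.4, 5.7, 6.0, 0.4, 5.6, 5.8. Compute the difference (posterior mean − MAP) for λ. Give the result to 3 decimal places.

0.037

Σ times = 25.9. Posterior: Gamma(shape = 4.4+6 = 10.4, rate = 1.4+25.9 = 27.3).
Mode = (α−1)/β = 9.4/27.3 = 0.344.
Mean = α/β = 10.4/27.3 = 0.381.
Difference = 0.381 − 0.344 = 0.037.
Mean > mode: the posterior has a right tail.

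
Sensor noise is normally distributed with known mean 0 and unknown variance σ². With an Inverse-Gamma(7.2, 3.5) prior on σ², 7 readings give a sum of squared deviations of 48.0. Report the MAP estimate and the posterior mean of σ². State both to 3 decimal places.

MAP: 2.350. Posterior mean: 2.835.

Posterior: Inverse-Gamma(shape = 7.2+7/2 = 10.7, scale = 3.5+48.0/2 = 27.5).
Mode = β/(α+1) = 27.5/11.7 = 2.350.
Mean = β/(α−1) = 27.5/9.7 = 2.835.
The posterior is right-skewed, so the mean exceeds the mode.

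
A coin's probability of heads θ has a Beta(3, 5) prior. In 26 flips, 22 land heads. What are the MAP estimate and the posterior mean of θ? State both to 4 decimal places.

MAP = 0.7500; posterior mean = 0.7353

Posterior: Beta(3+22, 5+4) = Beta(25, 9).
Mode = (25−1)/(25+9−2) = 24/32 = 0.7500.
Mean = 25/(25+9) = 25/34 = 0.7353.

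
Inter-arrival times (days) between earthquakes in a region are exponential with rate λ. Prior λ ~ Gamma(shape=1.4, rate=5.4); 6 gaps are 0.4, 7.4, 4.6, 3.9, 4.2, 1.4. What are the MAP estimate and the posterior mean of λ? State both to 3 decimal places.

MAP = 0.234; posterior mean = 0.271

Σ times = 21.9. Posterior: Gamma(shape = 1.4+6 = 7.4, rate = 5.4+21.9 = 27.3).
Mode = (α−1)/β = 6.4/27.3 = 0.234.
Mean = α/β = 7.4/27.3 = 0.271.
Mean > mode: the posterior has a right tail.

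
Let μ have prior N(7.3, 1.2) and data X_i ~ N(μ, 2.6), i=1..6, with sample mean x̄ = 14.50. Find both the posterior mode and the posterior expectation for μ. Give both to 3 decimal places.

Posterior for μ is Normal. Precision-weighted mean: (1/1.2·7.3 + 6/2.6·14.50) / (1/1.2 + 6/2.6) = 12.590.
A Normal posterior is symmetric, so mode = mean.

MAP = 12.590, posterior mean = 12.590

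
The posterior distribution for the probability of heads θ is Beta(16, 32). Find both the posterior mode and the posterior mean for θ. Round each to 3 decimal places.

Mode = (16−1)/(16+32−2) = 15/46 = 0.326.
Mean = 16/(16+32) = 16/48 = 0.333.
The posterior is right-skewed, so the mean exceeds the mode.

MAP = 0.326; posterior mean = 0.333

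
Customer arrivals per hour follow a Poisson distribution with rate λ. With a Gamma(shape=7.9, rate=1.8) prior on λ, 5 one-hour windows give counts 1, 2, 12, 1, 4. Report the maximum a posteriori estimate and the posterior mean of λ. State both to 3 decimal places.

MAP = 3.956; posterior mean = 4.103

Σ counts = 20. Posterior: Gamma(shape = 7.9+20 = 27.9, rate = 1.8+5 = 6.8).
Mode = (α−1)/β = 26.9/6.8 = 3.956.
Mean = α/β = 27.9/6.8 = 4.103.
The posterior is right-skewed, so the mean exceeds the mode.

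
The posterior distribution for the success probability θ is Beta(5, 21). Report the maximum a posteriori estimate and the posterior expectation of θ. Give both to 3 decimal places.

Mode = (5−1)/(5+21−2) = 4/24 = 0.167.
Mean = 5/(5+21) = 5/26 = 0.192.

MAP = 0.167; posterior mean = 0.192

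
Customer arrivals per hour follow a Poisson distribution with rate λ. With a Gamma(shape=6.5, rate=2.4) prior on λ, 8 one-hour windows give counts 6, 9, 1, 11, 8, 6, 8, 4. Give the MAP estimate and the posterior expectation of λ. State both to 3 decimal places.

Σ counts = 53. Posterior: Gamma(shape = 6.5+53 = 59.5, rate = 2.4+8 = 10.4).
Mode = (α−1)/β = 58.5/10.4 = 5.625.
Mean = α/β = 59.5/10.4 = 5.721.
Mean > mode: the posterior has a right tail.

MAP: 5.625. Posterior mean: 5.721.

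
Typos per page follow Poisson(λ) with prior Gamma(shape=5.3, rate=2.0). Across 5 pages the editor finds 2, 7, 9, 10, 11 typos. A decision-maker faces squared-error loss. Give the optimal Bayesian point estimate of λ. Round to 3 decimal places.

6.329

Σ counts = 39. Posterior: Gamma(shape = 5.3+39 = 44.3, rate = 2.0+5 = 7.0).
Mode = (α−1)/β = 43.3/7.0 = 6.186.
Mean = α/β = 44.3/7.0 = 6.329.
Squared-error loss ⇒ the optimal estimator is the posterior mean.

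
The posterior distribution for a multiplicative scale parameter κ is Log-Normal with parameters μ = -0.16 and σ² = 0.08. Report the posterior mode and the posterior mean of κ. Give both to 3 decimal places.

MAP = 0.787; posterior mean = 0.887

Mode = exp(μ − σ²) = exp(-0.24) = 0.787.
Mean = exp(μ + σ²/2) = exp(-0.120) = 0.887.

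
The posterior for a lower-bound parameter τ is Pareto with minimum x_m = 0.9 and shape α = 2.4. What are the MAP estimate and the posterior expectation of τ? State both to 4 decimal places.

τ_MAP = 0.9000, E[τ|data] = 1.5429

The Pareto density is strictly decreasing on [x_m, ∞), so the mode is x_m = 0.9000.
Mean = α·x_m/(α−1) = 2.4·0.9/1.4 = 1.5429.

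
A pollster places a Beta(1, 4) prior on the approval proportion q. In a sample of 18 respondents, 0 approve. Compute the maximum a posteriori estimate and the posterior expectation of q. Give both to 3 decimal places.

Posterior: Beta(1+0, 4+18) = Beta(1, 22).
Since α = 1 ≤ 1 and β > 1, the Beta density is monotone decreasing on [0,1]; the mode is at 0.
Mean = 1/(1+22) = 0.043.

maximum a posteriori estimate = 0.000, posterior expectation = 0.043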